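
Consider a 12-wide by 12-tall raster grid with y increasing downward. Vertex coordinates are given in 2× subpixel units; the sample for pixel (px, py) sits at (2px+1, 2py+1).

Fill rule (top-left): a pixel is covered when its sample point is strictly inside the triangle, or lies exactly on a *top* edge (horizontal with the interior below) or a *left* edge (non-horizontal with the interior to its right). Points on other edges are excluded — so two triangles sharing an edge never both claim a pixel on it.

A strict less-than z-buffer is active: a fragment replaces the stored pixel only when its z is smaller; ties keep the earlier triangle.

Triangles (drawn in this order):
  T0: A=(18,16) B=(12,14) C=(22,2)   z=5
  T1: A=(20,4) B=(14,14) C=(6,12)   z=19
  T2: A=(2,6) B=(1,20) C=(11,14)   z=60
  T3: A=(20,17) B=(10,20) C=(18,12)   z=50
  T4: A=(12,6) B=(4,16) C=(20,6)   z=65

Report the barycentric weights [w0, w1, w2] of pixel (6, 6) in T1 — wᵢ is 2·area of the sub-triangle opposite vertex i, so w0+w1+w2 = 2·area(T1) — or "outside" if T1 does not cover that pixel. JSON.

T0:
  2·area = 92
  edge (18, 16)→(12, 14): d=(-6,-2) top-left  bias=+0
  edge (12, 14)→(22, 2): d=(10,-12) top-left  bias=+0
  edge (22, 2)→(18, 16): d=(-4,14) right/bottom  bias=-1
    (10,2)@(21, 5): e=[72,18,2] → X
    (11,2)@(23, 5): e=[76,42,-26] → .
    (9,3)@(19, 7): e=[56,14,22] → X
    (10,3)@(21, 7): e=[60,38,-6] → .
    (8,4)@(17, 9): e=[40,10,42] → X
    (10,4)@(21, 9): e=[48,58,-14] → .
    (1,5)@(3, 11): e=[0,-138,230] → .  [on edge]
    (7,5)@(15, 11): e=[24,6,62] → X
    (10,5)@(21, 11): e=[36,78,-22] → .
    (4,6)@(9, 13): e=[0,-46,138] → .  [on edge]
    (6,6)@(13, 13): e=[8,2,82] → X
    (9,6)@(19, 13): e=[20,74,-2] → .
    (7,7)@(15, 15): e=[0,46,46] → X  [on edge]
    (10,8)@(21, 17): e=[0,138,-46] → .  [on edge]
  covered (12 px):
    . . . . . . . . . . . .
    . . . . . . . . . . . .
    . . . . . . . . . . X .
    . . . . . . . . . X . .
    . . . . . . . . X X . .
    . . . . . . . X X X . .
    . . . . . . X X X . . .
    . . . . . . . X X . . .
    . . . . . . . . . . . .
    . . . . . . . . . . . .
    . . . . . . . . . . . .
    . . . . . . . . . . . .
T1:
  2·area = 92
  edge (20, 4)→(14, 14): d=(-6,10) right/bottom  bias=-1
  edge (14, 14)→(6, 12): d=(-8,-2) top-left  bias=+0
  edge (6, 12)→(20, 4): d=(14,-8) top-left  bias=+0
    (9,2)@(19, 5): e=[4,82,6] → X
    (10,2)@(21, 5): e=[-16,86,22] → .
    (7,3)@(15, 7): e=[32,58,2] → X
    (8,3)@(17, 7): e=[12,62,18] → X
    (9,3)@(19, 7): e=[-8,66,34] → .
    (6,4)@(13, 9): e=[40,38,14] → X
    (8,4)@(17, 9): e=[0,46,46] → .  [on edge]
    (4,5)@(9, 11): e=[68,14,10] → X
    (5,5)@(11, 11): e=[48,18,26] → X
    (8,5)@(17, 11): e=[-12,30,74] → .
    (4,6)@(9, 13): e=[56,-2,38] → .
    (5,6)@(11, 13): e=[36,2,54] → X
    (5,9)@(11, 19): e=[0,-46,138] → .  [on edge]
  covered (11 px):
    . . . . . . . . . . . .
    . . . . . . . . . . . .
    . . . . . . . . . X . .
    . . . . . . . X X . . .
    . . . . . . X X . . . .
    . . . . X X X X . . . .
    . . . . . X X . . . . .
    . . . . . . . . . . . .
    . . . . . . . . . . . .
    . . . . . . . . . . . .
    . . . . . . . . . . . .
    . . . . . . . . . . . .
T2:
  2·area = 134  (B↔C swapped to make it positive)
  edge (2, 6)→(11, 14): d=(9,8) right/bottom  bias=-1
  edge (11, 14)→(1, 20): d=(-10,6) right/bottom  bias=-1
  edge (1, 20)→(2, 6): d=(1,-14) top-left  bias=+0
    (1,3)@(3, 7): e=[1,118,15] → X
    (2,3)@(5, 7): e=[-15,106,43] → .
    (1,4)@(3, 9): e=[19,98,17] → X
    (2,4)@(5, 9): e=[3,86,45] → X
    (3,4)@(7, 9): e=[-13,74,73] → .
    (1,5)@(3, 11): e=[37,78,19] → X
    (3,5)@(7, 11): e=[5,54,75] → X
    (4,5)@(9, 11): e=[-11,42,103] → .
    (1,6)@(3, 13): e=[55,58,21] → X
    (4,6)@(9, 13): e=[7,22,105] → X
    (5,6)@(11, 13): e=[-9,10,133] → .
    (1,7)@(3, 15): e=[73,38,23] → X
  covered (16 px):
    . . . . . . . . . . . .
    . . . . . . . . . . . .
    . . . . . . . . . . . .
    . X . . . . . . . . . .
    . X X . . . . . . . . .
    . X X X . . . . . . . .
    . X X X X . . . . . . .
    . X X X X . . . . . . .
    . X X . . . . . . . . .
    . . . . . . . . . . . .
    . . . . . . . . . . . .
    . . . . . . . . . . . .
T3:
  2·area = 56
  edge (20, 17)→(10, 20): d=(-10,3) right/bottom  bias=-1
  edge (10, 20)→(18, 12): d=(8,-8) top-left  bias=+0
  edge (18, 12)→(20, 17): d=(2,5) right/bottom  bias=-1
    (11,3)@(23, 7): e=[91,0,-35] → .  [on edge]
    (10,4)@(21, 9): e=[77,0,-21] → .  [on edge]
    (9,5)@(19, 11): e=[63,0,-7] → .  [on edge]
    (8,6)@(17, 13): e=[49,0,7] → X  [on edge]
    (9,6)@(19, 13): e=[43,16,-3] → .
    (7,7)@(15, 15): e=[35,0,21] → X  [on edge]
    (9,7)@(19, 15): e=[23,32,1] → X
    (10,7)@(21, 15): e=[17,48,-9] → .
    (6,8)@(13, 17): e=[21,0,35] → X  [on edge]
    (10,8)@(21, 17): e=[-3,64,-5] → .
    (5,9)@(11, 19): e=[7,0,49] → X  [on edge]
    (7,9)@(15, 19): e=[-5,32,29] → .
    (4,10)@(9, 21): e=[-7,0,63] → .  [on edge]
    (3,11)@(7, 23): e=[-21,0,77] → .  [on edge]
  covered (10 px):
    . . . . . . . . . . . .
    . . . . . . . . . . . .
    . . . . . . . . . . . .
    . . . . . . . . . . . .
    . . . . . . . . . . . .
    . . . . . . . . . . . .
    . . . . . . . . X . . .
    . . . . . . . X X X . .
    . . . . . . X X X X . .
    . . . . . X X . . . . .
    . . . . . . . . . . . .
    . . . . . . . . . . . .
T4:
  2·area = 80  (B↔C swapped to make it positive)
  edge (12, 6)→(20, 6): d=(8,0) top-left  bias=+0
  edge (20, 6)→(4, 16): d=(-16,10) right/bottom  bias=-1
  edge (4, 16)→(12, 6): d=(8,-10) top-left  bias=+0
    (6,3)@(13, 7): e=[8,54,18] → X
    (7,3)@(15, 7): e=[8,34,38] → X
    (8,3)@(17, 7): e=[8,14,58] → X
    (9,3)@(19, 7): e=[8,-6,78] → .
    (5,4)@(11, 9): e=[24,42,14] → X
    (8,4)@(17, 9): e=[24,-18,74] → .
    (4,5)@(9, 11): e=[40,30,10] → X
    (6,5)@(13, 11): e=[40,-10,50] → .
    (7,5)@(15, 11): e=[40,-30,70] → .
    (3,6)@(7, 13): e=[56,18,6] → X
    (4,6)@(9, 13): e=[56,-2,26] → .
    (5,6)@(11, 13): e=[56,-22,46] → .
  covered (10 px):
    . . . . . . . . . . . .
    . . . . . . . . . . . .
    . . . . . . . . . . . .
    . . . . . . X X X . . .
    . . . . . X X X . . . .
    . . . . X X . . . . . .
    . . . X . . . . . . . .
    . . X . . . . . . . . .
    . . . . . . . . . . . .
    . . . . . . . . . . . .
    . . . . . . . . . . . .
    . . . . . . . . . . . .

Result: [6,70,16]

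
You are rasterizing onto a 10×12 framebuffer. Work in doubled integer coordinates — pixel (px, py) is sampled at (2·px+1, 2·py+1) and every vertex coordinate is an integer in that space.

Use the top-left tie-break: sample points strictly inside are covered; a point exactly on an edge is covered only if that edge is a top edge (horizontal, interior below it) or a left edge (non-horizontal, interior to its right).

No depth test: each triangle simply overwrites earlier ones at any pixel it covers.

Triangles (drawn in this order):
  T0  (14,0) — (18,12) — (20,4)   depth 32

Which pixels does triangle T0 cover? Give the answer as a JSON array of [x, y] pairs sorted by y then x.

T0:
  2·area = 56  (B↔C swapped to make it positive)
  edge (14, 0)→(20, 4): d=(6,4) right/bottom  bias=-1
  edge (20, 4)→(18, 12): d=(-2,8) right/bottom  bias=-1
  edge (18, 12)→(14, 0): d=(-4,-12) top-left  bias=+0
    (7,0)@(15, 1): e=[2,46,8] → █
    (8,0)@(17, 1): e=[-6,30,32] → ·
    (7,1)@(15, 3): e=[14,42,0] → █  [on edge]
    (8,1)@(17, 3): e=[6,26,24] → █
    (9,1)@(19, 3): e=[-2,10,48] → ·
    (7,2)@(15, 5): e=[26,38,-8] → ·
    (8,2)@(17, 5): e=[18,22,16] → █
    (9,2)@(19, 5): e=[10,6,40] → █
    (8,3)@(17, 7): e=[30,18,8] → █
    (8,4)@(17, 9): e=[42,14,0] → █  [on edge]
    (9,4)@(19, 9): e=[34,-2,24] → ·
    (8,5)@(17, 11): e=[54,10,-8] → ·
    (9,7)@(19, 15): e=[70,-14,0] → ·  [on edge]
  covered (8 px):
    · · · · · · · █ · ·
    · · · · · · · █ █ ·
    · · · · · · · · █ █
    · · · · · · · · █ █
    · · · · · · · · █ ·
    · · · · · · · · · ·
    · · · · · · · · · ·
    · · · · · · · · · ·
    · · · · · · · · · ·
    · · · · · · · · · ·
    · · · · · · · · · ·
    · · · · · · · · · ·

Result: [[7,0],[7,1],[8,1],[8,2],[9,2],[8,3],[9,3],[8,4]]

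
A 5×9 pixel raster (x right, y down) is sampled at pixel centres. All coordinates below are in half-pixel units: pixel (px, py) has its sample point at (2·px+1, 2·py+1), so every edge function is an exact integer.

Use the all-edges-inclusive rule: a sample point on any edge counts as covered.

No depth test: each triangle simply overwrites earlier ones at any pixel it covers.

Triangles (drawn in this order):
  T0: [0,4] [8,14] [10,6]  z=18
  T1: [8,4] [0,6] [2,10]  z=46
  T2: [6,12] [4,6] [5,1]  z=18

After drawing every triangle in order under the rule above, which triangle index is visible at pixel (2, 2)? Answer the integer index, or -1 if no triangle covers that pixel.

T0:
  2·area = 84  (B↔C swapped to make it positive)
  edge (0, 4)→(10, 6): d=(10,2) inclusive
  edge (10, 6)→(8, 14): d=(-2,8) inclusive
  edge (8, 14)→(0, 4): d=(-8,-10) inclusive
    (0,2)@(1, 5): e=[8,74,2] → █
    (1,2)@(3, 5): e=[4,58,22] → █
    (2,2)@(5, 5): e=[0,42,42] → █  [on edge]
    (3,2)@(7, 5): e=[-4,26,62] → ·
    (0,3)@(1, 7): e=[28,70,-14] → ·
    (1,3)@(3, 7): e=[24,54,6] → █
    (3,3)@(7, 7): e=[16,22,46] → █
    (4,3)@(9, 7): e=[12,6,66] → █
    (1,4)@(3, 9): e=[44,50,-10] → ·
    (2,4)@(5, 9): e=[40,34,10] → █
    (2,5)@(5, 11): e=[60,30,-6] → ·
    (3,5)@(7, 11): e=[56,14,14] → █
  covered (11 px):
    · · · · ·
    · · · · ·
    █ █ █ · ·
    · █ █ █ █
    · · █ █ █
    · · · █ ·
    · · · · ·
    · · · · ·
    · · · · ·
T1:
  2·area = 36  (B↔C swapped to make it positive)
  edge (8, 4)→(2, 10): d=(-6,6) inclusive
  edge (2, 10)→(0, 6): d=(-2,-4) inclusive
  edge (0, 6)→(8, 4): d=(8,-2) inclusive
    (4,1)@(9, 3): e=[0,42,-6] → ·  [on edge]
    (2,2)@(5, 5): e=[12,22,2] → █
    (3,2)@(7, 5): e=[0,30,6] → █  [on edge]
    (4,2)@(9, 5): e=[-12,38,10] → ·
    (0,3)@(1, 7): e=[24,2,10] → █
    (1,3)@(3, 7): e=[12,10,14] → █
    (2,3)@(5, 7): e=[0,18,18] → █  [on edge]
    (3,3)@(7, 7): e=[-12,26,22] → ·
    (0,4)@(1, 9): e=[12,-2,26] → ·
    (1,4)@(3, 9): e=[0,6,30] → █  [on edge]
    (2,4)@(5, 9): e=[-12,14,34] → ·
    (0,5)@(1, 11): e=[0,-6,42] → ·  [on edge]
  covered (6 px):
    · · · · ·
    · · · · ·
    · · █ █ ·
    █ █ █ · ·
    · █ · · ·
    · · · · ·
    · · · · ·
    · · · · ·
    · · · · ·
T2:
  2·area = 16
  edge (6, 12)→(4, 6): d=(-2,-6) inclusive
  edge (4, 6)→(5, 1): d=(1,-5) inclusive
  edge (5, 1)→(6, 12): d=(1,11) inclusive
    (2,0)@(5, 1): e=[16,0,0] → █  [on edge]
    (3,0)@(7, 1): e=[28,10,-22] → ·
    (1,1)@(3, 3): e=[0,-8,24] → ·  [on edge]
    (2,1)@(5, 3): e=[12,2,2] → █
    (3,1)@(7, 3): e=[24,12,-20] → ·
    (2,2)@(5, 5): e=[8,4,4] → █
    (3,2)@(7, 5): e=[20,14,-18] → ·
    (2,3)@(5, 7): e=[4,6,6] → █
    (3,3)@(7, 7): e=[16,16,-16] → ·
    (2,4)@(5, 9): e=[0,8,8] → █  [on edge]
    (3,4)@(7, 9): e=[12,18,-14] → ·
    (1,5)@(3, 11): e=[-16,0,32] → ·  [on edge]
    (3,7)@(7, 15): e=[0,24,-8] → ·  [on edge]
  covered (5 px):
    · · █ · ·
    · · █ · ·
    · · █ · ·
    · · █ · ·
    · · █ · ·
    · · · · ·
    · · · · ·
    · · · · ·
    · · · · ·

Z-buffer (winner per pixel, '.' = empty):
  . . 2 . .
  . . 2 . .
  0 0 2 1 .
  1 1 2 0 0
  . 1 2 0 0
  . . . 0 .
  . . . . .
  . . . . .
  . . . . .

Answer: 2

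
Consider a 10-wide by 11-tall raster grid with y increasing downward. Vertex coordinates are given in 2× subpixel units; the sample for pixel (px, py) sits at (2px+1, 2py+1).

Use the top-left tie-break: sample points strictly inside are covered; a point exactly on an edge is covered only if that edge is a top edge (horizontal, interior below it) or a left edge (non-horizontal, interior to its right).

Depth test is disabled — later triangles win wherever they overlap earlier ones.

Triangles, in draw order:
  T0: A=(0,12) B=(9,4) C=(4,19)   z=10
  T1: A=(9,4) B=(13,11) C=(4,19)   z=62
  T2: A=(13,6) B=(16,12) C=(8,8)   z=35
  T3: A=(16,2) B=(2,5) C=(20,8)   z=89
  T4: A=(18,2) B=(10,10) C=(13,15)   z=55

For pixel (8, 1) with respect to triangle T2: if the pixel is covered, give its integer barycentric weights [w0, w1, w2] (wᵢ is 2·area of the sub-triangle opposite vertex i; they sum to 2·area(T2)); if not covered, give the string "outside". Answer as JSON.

T0:
  2·area = 95
  edge (0, 12)→(9, 4): d=(9,-8) top-left  bias=+0
  edge (9, 4)→(4, 19): d=(-5,15) right/bottom  bias=-1
  edge (4, 19)→(0, 12): d=(-4,-7) top-left  bias=+0
    (3,3)@(7, 7): e=[11,15,69] → █
    (4,3)@(9, 7): e=[27,-15,83] → ·
    (2,4)@(5, 9): e=[13,35,47] → █
    (4,4)@(9, 9): e=[45,-25,75] → ·
    (1,5)@(3, 11): e=[15,55,25] → █
    (3,5)@(7, 11): e=[47,-5,53] → ·
    (0,6)@(1, 13): e=[17,75,3] → █
    (3,6)@(7, 13): e=[65,-15,45] → ·
    (0,7)@(1, 15): e=[35,65,-5] → ·
    (1,7)@(3, 15): e=[51,35,9] → █
    (3,7)@(7, 15): e=[83,-25,37] → ·
    (1,8)@(3, 17): e=[69,25,1] → █
  covered (11 px):
    · · · · · · · · · ·
    · · · · · · · · · ·
    · · · · · · · · · ·
    · · · █ · · · · · ·
    · · █ █ · · · · · ·
    · █ █ · · · · · · ·
    █ █ █ · · · · · · ·
    · █ █ · · · · · · ·
    · █ · · · · · · · ·
    · · · · · · · · · ·
    · · · · · · · · · ·
T1:
  2·area = 95
  edge (9, 4)→(13, 11): d=(4,7) right/bottom  bias=-1
  edge (13, 11)→(4, 19): d=(-9,8) right/bottom  bias=-1
  edge (4, 19)→(9, 4): d=(5,-15) top-left  bias=+0
    (4,2)@(9, 5): e=[4,86,5] → █
    (5,2)@(11, 5): e=[-10,70,35] → ·
    (4,3)@(9, 7): e=[12,68,15] → █
    (5,3)@(11, 7): e=[-2,52,45] → ·
    (4,4)@(9, 9): e=[20,50,25] → █
    (5,4)@(11, 9): e=[6,34,55] → █
    (6,4)@(13, 9): e=[-8,18,85] → ·
    (3,5)@(7, 11): e=[42,48,5] → █
    (6,5)@(13, 11): e=[0,0,95] → ·  [on edge]
    (3,6)@(7, 13): e=[50,30,15] → █
    (5,6)@(11, 13): e=[22,-2,75] → ·
    (3,7)@(7, 15): e=[58,12,25] → █
  covered (11 px):
    · · · · · · · · · ·
    · · · · · · · · · ·
    · · · · █ · · · · ·
    · · · · █ · · · · ·
    · · · · █ █ · · · ·
    · · · █ █ █ · · · ·
    · · · █ █ · · · · ·
    · · · █ · · · · · ·
    · · █ · · · · · · ·
    · · · · · · · · · ·
    · · · · · · · · · ·
T2:
  2·area = 36
  edge (13, 6)→(16, 12): d=(3,6) right/bottom  bias=-1
  edge (16, 12)→(8, 8): d=(-8,-4) top-left  bias=+0
  edge (8, 8)→(13, 6): d=(5,-2) top-left  bias=+0
    (5,3)@(11, 7): e=[15,20,1] → █
    (6,3)@(13, 7): e=[3,28,5] → █
    (7,3)@(15, 7): e=[-9,36,9] → ·
    (5,4)@(11, 9): e=[21,4,11] → █
    (7,4)@(15, 9): e=[-3,20,19] → ·
    (5,5)@(11, 11): e=[27,-12,21] → ·
    (6,5)@(13, 11): e=[15,-4,25] → ·
    (7,5)@(15, 11): e=[3,4,29] → █
    (8,5)@(17, 11): e=[-9,12,33] → ·
    (7,6)@(15, 13): e=[9,-12,39] → ·
  covered (5 px):
    · · · · · · · · · ·
    · · · · · · · · · ·
    · · · · · · · · · ·
    · · · · · █ █ · · ·
    · · · · · █ █ · · ·
    · · · · · · · █ · ·
    · · · · · · · · · ·
    · · · · · · · · · ·
    · · · · · · · · · ·
    · · · · · · · · · ·
    · · · · · · · · · ·
T3:
  2·area = 96  (B↔C swapped to make it positive)
  edge (16, 2)→(20, 8): d=(4,6) right/bottom  bias=-1
  edge (20, 8)→(2, 5): d=(-18,-3) top-left  bias=+0
  edge (2, 5)→(16, 2): d=(14,-3) top-left  bias=+0
    (6,1)@(13, 3): e=[22,69,5] → █
    (7,1)@(15, 3): e=[10,75,11] → █
    (8,1)@(17, 3): e=[-2,81,17] → ·
    (1,2)@(3, 5): e=[90,3,3] → █
    (2,2)@(5, 5): e=[78,9,9] → █
    (3,2)@(7, 5): e=[66,15,15] → █
    (4,2)@(9, 5): e=[54,21,21] → █
    (5,2)@(11, 5): e=[42,27,27] → █
    (8,2)@(17, 5): e=[6,45,45] → █
    (9,2)@(19, 5): e=[-6,51,51] → ·
    (1,3)@(3, 7): e=[98,-33,31] → ·
    (2,3)@(5, 7): e=[86,-27,37] → ·
  covered (13 px):
    · · · · · · · · · ·
    · · · · · · █ █ · ·
    · █ █ █ █ █ █ █ █ ·
    · · · · · · · █ █ █
    · · · · · · · · · ·
    · · · · · · · · · ·
    · · · · · · · · · ·
    · · · · · · · · · ·
    · · · · · · · · · ·
    · · · · · · · · · ·
    · · · · · · · · · ·
T4:
  2·area = 64  (B↔C swapped to make it positive)
  edge (18, 2)→(13, 15): d=(-5,13) right/bottom  bias=-1
  edge (13, 15)→(10, 10): d=(-3,-5) top-left  bias=+0
  edge (10, 10)→(18, 2): d=(8,-8) top-left  bias=+0
    (9,0)@(19, 1): e=[-8,72,0] → ·  [on edge]
    (8,1)@(17, 3): e=[8,56,0] → █  [on edge]
    (9,1)@(19, 3): e=[-18,66,16] → ·
    (3,2)@(7, 5): e=[128,0,-64] → ·  [on edge]
    (7,2)@(15, 5): e=[24,40,0] → █  [on edge]
    (8,2)@(17, 5): e=[-2,50,16] → ·
    (6,3)@(13, 7): e=[40,24,0] → █  [on edge]
    (8,3)@(17, 7): e=[-12,44,32] → ·
    (5,4)@(11, 9): e=[56,8,0] → █  [on edge]
    (8,4)@(17, 9): e=[-22,38,48] → ·
    (4,5)@(9, 11): e=[72,-8,0] → ·  [on edge]
    (5,5)@(11, 11): e=[46,2,16] → █
    (3,6)@(7, 13): e=[88,-24,0] → ·  [on edge]
    (2,7)@(5, 15): e=[104,-40,0] → ·  [on edge]
    (6,7)@(13, 15): e=[0,0,64] → ·  [on edge]
    (1,8)@(3, 17): e=[120,-56,0] → ·  [on edge]
    (0,9)@(1, 19): e=[136,-72,0] → ·  [on edge]
  covered (10 px):
    · · · · · · · · · ·
    · · · · · · · · █ ·
    · · · · · · · █ · ·
    · · · · · · █ █ · ·
    · · · · · █ █ █ · ·
    · · · · · █ █ · · ·
    · · · · · · █ · · ·
    · · · · · · · · · ·
    · · · · · · · · · ·
    · · · · · · · · · ·
    · · · · · · · · · ·

Final: "outside"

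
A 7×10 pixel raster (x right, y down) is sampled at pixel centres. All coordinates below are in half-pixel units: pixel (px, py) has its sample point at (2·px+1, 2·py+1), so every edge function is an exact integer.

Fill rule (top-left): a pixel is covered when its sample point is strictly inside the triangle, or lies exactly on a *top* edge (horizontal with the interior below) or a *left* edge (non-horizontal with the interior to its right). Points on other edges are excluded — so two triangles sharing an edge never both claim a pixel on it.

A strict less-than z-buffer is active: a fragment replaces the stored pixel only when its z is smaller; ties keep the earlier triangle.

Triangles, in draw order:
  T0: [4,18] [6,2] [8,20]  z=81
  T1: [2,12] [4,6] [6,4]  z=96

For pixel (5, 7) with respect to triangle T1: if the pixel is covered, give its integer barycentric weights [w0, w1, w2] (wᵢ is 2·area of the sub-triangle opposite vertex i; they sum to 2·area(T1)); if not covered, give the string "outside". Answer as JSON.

T0:
  2·area = 68
  edge (4, 18)→(6, 2): d=(2,-16) top-left  bias=+0
  edge (6, 2)→(8, 20): d=(2,18) right/bottom  bias=-1
  edge (8, 20)→(4, 18): d=(-4,-2) top-left  bias=+0
    (2,5)@(5, 11): e=[2,36,30] → #
    (3,5)@(7, 11): e=[34,0,34] → ·  [on edge]
    (2,6)@(5, 13): e=[6,40,22] → #
    (3,6)@(7, 13): e=[38,4,26] → #
    (4,6)@(9, 13): e=[70,-32,30] → ·
    (2,7)@(5, 15): e=[10,44,14] → #
    (4,7)@(9, 15): e=[74,-28,22] → ·
    (2,8)@(5, 17): e=[14,48,6] → #
    (4,8)@(9, 17): e=[78,-24,14] → ·
    (2,9)@(5, 19): e=[18,52,-2] → ·
    (3,9)@(7, 19): e=[50,16,2] → #
    (4,9)@(9, 19): e=[82,-20,6] → ·
  covered (8 px):
    · · · · · · ·
    · · · · · · ·
    · · · · · · ·
    · · · · · · ·
    · · · · · · ·
    · · # · · · ·
    · · # # · · ·
    · · # # · · ·
    · · # # · · ·
    · · · # · · ·
T1:
  2·area = 8
  edge (2, 12)→(4, 6): d=(2,-6) top-left  bias=+0
  edge (4, 6)→(6, 4): d=(2,-2) top-left  bias=+0
  edge (6, 4)→(2, 12): d=(-4,8) right/bottom  bias=-1
    (4,0)@(9, 1): e=[20,0,-12] → ·  [on edge]
    (2,1)@(5, 3): e=[0,-4,12] → ·  [on edge]
    (3,1)@(7, 3): e=[12,0,-4] → ·  [on edge]
    (2,2)@(5, 5): e=[4,0,4] → #  [on edge]
    (3,2)@(7, 5): e=[16,4,-12] → ·
    (1,3)@(3, 7): e=[-4,0,12] → ·  [on edge]
    (2,3)@(5, 7): e=[8,4,-4] → ·
    (0,4)@(1, 9): e=[-12,0,20] → ·  [on edge]
    (1,4)@(3, 9): e=[0,4,4] → #  [on edge]
    (2,4)@(5, 9): e=[12,8,-12] → ·
    (1,5)@(3, 11): e=[4,8,-4] → ·
    (0,7)@(1, 15): e=[0,12,-4] → ·  [on edge]
  covered (2 px):
    · · · · · · ·
    · · · · · · ·
    · · # · · · ·
    · · · · · · ·
    · # · · · · ·
    · · · · · · ·
    · · · · · · ·
    · · · · · · ·
    · · · · · · ·
    · · · · · · ·

Answer: "outside"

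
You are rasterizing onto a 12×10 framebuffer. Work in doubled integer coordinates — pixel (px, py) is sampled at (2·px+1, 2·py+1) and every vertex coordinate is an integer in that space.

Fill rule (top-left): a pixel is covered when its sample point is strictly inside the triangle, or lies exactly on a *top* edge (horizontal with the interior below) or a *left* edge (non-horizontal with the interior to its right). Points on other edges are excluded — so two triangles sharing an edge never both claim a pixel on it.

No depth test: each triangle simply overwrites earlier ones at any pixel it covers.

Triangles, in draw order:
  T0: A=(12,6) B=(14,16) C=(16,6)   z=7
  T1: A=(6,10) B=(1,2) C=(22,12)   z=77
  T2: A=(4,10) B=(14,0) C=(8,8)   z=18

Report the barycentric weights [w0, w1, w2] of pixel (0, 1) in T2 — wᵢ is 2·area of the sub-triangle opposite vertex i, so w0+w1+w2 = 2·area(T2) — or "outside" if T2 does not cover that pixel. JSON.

T0:
  2·area = 40  (B↔C swapped to make it positive)
  edge (12, 6)→(16, 6): d=(4,0) top-left  bias=+0
  edge (16, 6)→(14, 16): d=(-2,10) right/bottom  bias=-1
  edge (14, 16)→(12, 6): d=(-2,-10) top-left  bias=+0
    (5,0)@(11, 1): e=[-20,60,0] → .  [on edge]
    (8,0)@(17, 1): e=[-20,0,60] → .  [on edge]
    (6,3)@(13, 7): e=[4,28,8] → X
    (7,3)@(15, 7): e=[4,8,28] → X
    (8,3)@(17, 7): e=[4,-12,48] → .
    (6,4)@(13, 9): e=[12,24,4] → X
    (8,4)@(17, 9): e=[12,-16,44] → .
    (6,5)@(13, 11): e=[20,20,0] → X  [on edge]
    (7,5)@(15, 11): e=[20,0,20] → .  [on edge]
    (6,6)@(13, 13): e=[28,16,-4] → .
  covered (5 px):
    . . . . . . . . . . . .
    . . . . . . . . . . . .
    . . . . . . . . . . . .
    . . . . . . X X . . . .
    . . . . . . X X . . . .
    . . . . . . X . . . . .
    . . . . . . . . . . . .
    . . . . . . . . . . . .
    . . . . . . . . . . . .
    . . . . . . . . . . . .
T1:
  2·area = 118
  edge (6, 10)→(1, 2): d=(-5,-8) top-left  bias=+0
  edge (1, 2)→(22, 12): d=(21,10) right/bottom  bias=-1
  edge (22, 12)→(6, 10): d=(-16,-2) top-left  bias=+0
    (1,1)@(3, 3): e=[11,1,106] → X
    (2,1)@(5, 3): e=[27,-19,110] → .
    (1,2)@(3, 5): e=[1,43,74] → X
    (2,2)@(5, 5): e=[17,23,78] → X
    (3,2)@(7, 5): e=[33,3,82] → X
    (4,2)@(9, 5): e=[49,-17,86] → .
    (1,3)@(3, 7): e=[-9,85,42] → .
    (2,3)@(5, 7): e=[7,65,46] → X
    (4,3)@(9, 7): e=[39,25,54] → X
    (5,3)@(11, 7): e=[55,5,58] → X
    (6,3)@(13, 7): e=[71,-15,62] → .
    (2,4)@(5, 9): e=[-3,107,14] → .
  covered (16 px):
    . . . . . . . . . . . .
    . X . . . . . . . . . .
    . X X X . . . . . . . .
    . . X X X X . . . . . .
    . . . X X X X X . . . .
    . . . . . . . X X X . .
    . . . . . . . . . . . .
    . . . . . . . . . . . .
    . . . . . . . . . . . .
    . . . . . . . . . . . .
T2:
  2·area = 20
  edge (4, 10)→(14, 0): d=(10,-10) top-left  bias=+0
  edge (14, 0)→(8, 8): d=(-6,8) right/bottom  bias=-1
  edge (8, 8)→(4, 10): d=(-4,2) right/bottom  bias=-1
    (6,0)@(13, 1): e=[0,2,18] → X  [on edge]
    (7,0)@(15, 1): e=[20,-14,14] → .
    (5,1)@(11, 3): e=[0,6,14] → X  [on edge]
    (6,1)@(13, 3): e=[20,-10,10] → .
    (4,2)@(9, 5): e=[0,10,10] → X  [on edge]
    (5,2)@(11, 5): e=[20,-6,6] → .
    (3,3)@(7, 7): e=[0,14,6] → X  [on edge]
    (4,3)@(9, 7): e=[20,-2,2] → .
    (2,4)@(5, 9): e=[0,18,2] → X  [on edge]
    (3,4)@(7, 9): e=[20,2,-2] → .
    (1,5)@(3, 11): e=[0,22,-2] → .  [on edge]
    (2,5)@(5, 11): e=[20,6,-6] → .
    (0,6)@(1, 13): e=[0,26,-6] → .  [on edge]
  covered (5 px):
    . . . . . . X . . . . .
    . . . . . X . . . . . .
    . . . . X . . . . . . .
    . . . X . . . . . . . .
    . . X . . . . . . . . .
    . . . . . . . . . . . .
    . . . . . . . . . . . .
    . . . . . . . . . . . .
    . . . . . . . . . . . .
    . . . . . . . . . . . .

Answer: "outside"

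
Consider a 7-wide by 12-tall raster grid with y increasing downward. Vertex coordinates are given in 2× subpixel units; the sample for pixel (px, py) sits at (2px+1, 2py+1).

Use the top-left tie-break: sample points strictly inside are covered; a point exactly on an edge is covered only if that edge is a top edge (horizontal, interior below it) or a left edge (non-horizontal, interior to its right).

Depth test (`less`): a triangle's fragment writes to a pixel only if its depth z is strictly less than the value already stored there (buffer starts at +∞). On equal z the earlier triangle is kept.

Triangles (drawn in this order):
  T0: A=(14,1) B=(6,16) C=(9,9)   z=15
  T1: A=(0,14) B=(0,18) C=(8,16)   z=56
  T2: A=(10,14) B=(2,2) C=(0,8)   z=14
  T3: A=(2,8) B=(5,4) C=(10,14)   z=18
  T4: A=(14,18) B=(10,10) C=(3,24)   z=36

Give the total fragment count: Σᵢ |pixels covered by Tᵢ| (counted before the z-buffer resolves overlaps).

T0:
  2·area = 11
  edge (14, 1)→(6, 16): d=(-8,15) right/bottom  bias=-1
  edge (6, 16)→(9, 9): d=(3,-7) top-left  bias=+0
  edge (9, 9)→(14, 1): d=(5,-8) top-left  bias=+0
    (4,4)@(9, 9): e=[11,0,0] → X  [on edge]
    (5,4)@(11, 9): e=[-19,14,16] → .
    (4,5)@(9, 11): e=[-5,6,10] → .
    (1,11)@(3, 23): e=[-11,0,22] → .  [on edge]
  covered (1 px):
    . . . . . . .
    . . . . . . .
    . . . . . . .
    . . . . . . .
    . . . . X . .
    . . . . . . .
    . . . . . . .
    . . . . . . .
    . . . . . . .
    . . . . . . .
    . . . . . . .
    . . . . . . .
T1:
  2·area = 32  (B↔C swapped to make it positive)
  edge (0, 14)→(8, 16): d=(8,2) right/bottom  bias=-1
  edge (8, 16)→(0, 18): d=(-8,2) right/bottom  bias=-1
  edge (0, 18)→(0, 14): d=(0,-4) top-left  bias=+0
    (0,7)@(1, 15): e=[6,22,4] → X
    (1,7)@(3, 15): e=[2,18,12] → X
    (2,7)@(5, 15): e=[-2,14,20] → .
    (0,8)@(1, 17): e=[22,6,4] → X
    (2,8)@(5, 17): e=[14,-2,20] → .
    (0,9)@(1, 19): e=[38,-10,4] → .
    (1,9)@(3, 19): e=[34,-14,12] → .
  covered (4 px):
    . . . . . . .
    . . . . . . .
    . . . . . . .
    . . . . . . .
    . . . . . . .
    . . . . . . .
    . . . . . . .
    X X . . . . .
    X X . . . . .
    . . . . . . .
    . . . . . . .
    . . . . . . .
T2:
  2·area = 72  (B↔C swapped to make it positive)
  edge (10, 14)→(0, 8): d=(-10,-6) top-left  bias=+0
  edge (0, 8)→(2, 2): d=(2,-6) top-left  bias=+0
  edge (2, 2)→(10, 14): d=(8,12) right/bottom  bias=-1
    (0,2)@(1, 5): e=[36,0,36] → X  [on edge]
    (1,2)@(3, 5): e=[48,12,12] → X
    (2,2)@(5, 5): e=[60,24,-12] → .
    (0,3)@(1, 7): e=[16,4,52] → X
    (2,3)@(5, 7): e=[40,28,4] → X
    (3,3)@(7, 7): e=[52,40,-20] → .
    (0,4)@(1, 9): e=[-4,8,68] → .
    (1,4)@(3, 9): e=[8,20,44] → X
    (3,4)@(7, 9): e=[32,44,-4] → .
    (1,5)@(3, 11): e=[-12,24,60] → .
    (2,5)@(5, 11): e=[0,36,36] → X  [on edge]
    (3,5)@(7, 11): e=[12,48,12] → X
  covered (10 px):
    . . . . . . .
    . . . . . . .
    X X . . . . .
    X X X . . . .
    . X X . . . .
    . . X X . . .
    . . . . X . .
    . . . . . . .
    . . . . . . .
    . . . . . . .
    . . . . . . .
    . . . . . . .
T3:
  2·area = 50
  edge (2, 8)→(5, 4): d=(3,-4) top-left  bias=+0
  edge (5, 4)→(10, 14): d=(5,10) right/bottom  bias=-1
  edge (10, 14)→(2, 8): d=(-8,-6) top-left  bias=+0
    (2,2)@(5, 5): e=[3,5,42] → X
    (3,2)@(7, 5): e=[11,-15,54] → .
    (1,3)@(3, 7): e=[1,35,14] → X
    (3,3)@(7, 7): e=[17,-5,38] → .
    (1,4)@(3, 9): e=[7,45,-2] → .
    (2,4)@(5, 9): e=[15,25,10] → X
    (3,4)@(7, 9): e=[23,5,22] → X
    (4,4)@(9, 9): e=[31,-15,34] → .
    (2,5)@(5, 11): e=[21,35,-6] → .
    (3,5)@(7, 11): e=[29,15,6] → X
    (4,5)@(9, 11): e=[37,-5,18] → .
    (3,6)@(7, 13): e=[35,25,-10] → .
  covered (7 px):
    . . . . . . .
    . . . . . . .
    . . X . . . .
    . X X . . . .
    . . X X . . .
    . . . X . . .
    . . . . X . .
    . . . . . . .
    . . . . . . .
    . . . . . . .
    . . . . . . .
    . . . . . . .
T4:
  2·area = 112  (B↔C swapped to make it positive)
  edge (14, 18)→(3, 24): d=(-11,6) right/bottom  bias=-1
  edge (3, 24)→(10, 10): d=(7,-14) top-left  bias=+0
  edge (10, 10)→(14, 18): d=(4,8) right/bottom  bias=-1
    (4,6)@(9, 13): e=[85,7,20] → X
    (5,6)@(11, 13): e=[73,35,4] → X
    (6,6)@(13, 13): e=[61,63,-12] → .
    (4,7)@(9, 15): e=[63,21,28] → X
    (6,7)@(13, 15): e=[39,77,-4] → .
    (3,8)@(7, 17): e=[53,7,52] → X
    (6,8)@(13, 17): e=[17,91,4] → X
    (3,9)@(7, 19): e=[31,21,60] → X
    (6,9)@(13, 19): e=[-5,105,12] → .
    (2,10)@(5, 21): e=[21,7,84] → X
    (4,10)@(9, 21): e=[-3,63,52] → .
    (5,10)@(11, 21): e=[-15,91,36] → .
  covered (13 px):
    . . . . . . .
    . . . . . . .
    . . . . . . .
    . . . . . . .
    . . . . . . .
    . . . . . . .
    . . . . X X .
    . . . . X X .
    . . . X X X X
    . . . X X X .
    . . X X . . .
    . . . . . . .

Answer: 35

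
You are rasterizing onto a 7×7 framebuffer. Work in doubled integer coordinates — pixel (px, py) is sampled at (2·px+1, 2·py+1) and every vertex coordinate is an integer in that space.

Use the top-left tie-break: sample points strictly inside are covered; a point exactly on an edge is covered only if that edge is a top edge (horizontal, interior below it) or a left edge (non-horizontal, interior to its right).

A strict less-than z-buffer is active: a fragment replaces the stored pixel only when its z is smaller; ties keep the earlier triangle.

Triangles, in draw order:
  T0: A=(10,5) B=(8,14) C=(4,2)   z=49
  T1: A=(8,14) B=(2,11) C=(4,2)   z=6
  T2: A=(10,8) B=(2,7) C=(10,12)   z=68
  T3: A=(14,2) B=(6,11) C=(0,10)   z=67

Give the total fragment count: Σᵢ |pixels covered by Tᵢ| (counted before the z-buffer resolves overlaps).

T0:
  2·area = 60
  edge (10, 5)→(8, 14): d=(-2,9) right/bottom  bias=-1
  edge (8, 14)→(4, 2): d=(-4,-12) top-left  bias=+0
  edge (4, 2)→(10, 5): d=(6,3) right/bottom  bias=-1
    (2,1)@(5, 3): e=[49,8,3] → X
    (3,1)@(7, 3): e=[31,32,-3] → .
    (2,2)@(5, 5): e=[45,0,15] → X  [on edge]
    (3,2)@(7, 5): e=[27,24,9] → X
    (4,2)@(9, 5): e=[9,48,3] → X
    (5,2)@(11, 5): e=[-9,72,-3] → .
    (2,3)@(5, 7): e=[41,-8,27] → .
    (3,3)@(7, 7): e=[23,16,21] → X
    (5,3)@(11, 7): e=[-13,64,9] → .
    (3,4)@(7, 9): e=[19,8,33] → X
    (5,4)@(11, 9): e=[-17,56,21] → .
    (3,5)@(7, 11): e=[15,0,45] → X  [on edge]
  covered (9 px):
    . . . . . . .
    . . X . . . .
    . . X X X . .
    . . . X X . .
    . . . X X . .
    . . . X . . .
    . . . . . . .
T1:
  2·area = 60
  edge (8, 14)→(2, 11): d=(-6,-3) top-left  bias=+0
  edge (2, 11)→(4, 2): d=(2,-9) top-left  bias=+0
  edge (4, 2)→(8, 14): d=(4,12) right/bottom  bias=-1
    (2,2)@(5, 5): e=[45,15,0] → .  [on edge]
    (1,3)@(3, 7): e=[27,1,32] → X
    (2,3)@(5, 7): e=[33,19,8] → X
    (3,3)@(7, 7): e=[39,37,-16] → .
    (1,4)@(3, 9): e=[15,5,40] → X
    (3,4)@(7, 9): e=[27,41,-8] → .
    (1,5)@(3, 11): e=[3,9,48] → X
    (3,5)@(7, 11): e=[15,45,0] → .  [on edge]
    (1,6)@(3, 13): e=[-9,13,56] → .
    (2,6)@(5, 13): e=[-3,31,32] → .
    (3,6)@(7, 13): e=[3,49,8] → X
    (4,6)@(9, 13): e=[9,67,-16] → .
  covered (7 px):
    . . . . . . .
    . . . . . . .
    . . . . . . .
    . X X . . . .
    . X X . . . .
    . X X . . . .
    . . . X . . .
T2:
  2·area = 32  (B↔C swapped to make it positive)
  edge (10, 8)→(10, 12): d=(0,4) right/bottom  bias=-1
  edge (10, 12)→(2, 7): d=(-8,-5) top-left  bias=+0
  edge (2, 7)→(10, 8): d=(8,1) right/bottom  bias=-1
    (3,4)@(7, 9): e=[12,9,11] → X
    (4,4)@(9, 9): e=[4,19,9] → X
    (5,4)@(11, 9): e=[-4,29,7] → .
    (3,5)@(7, 11): e=[12,-7,27] → .
    (4,5)@(9, 11): e=[4,3,25] → X
    (5,5)@(11, 11): e=[-4,13,23] → .
    (4,6)@(9, 13): e=[4,-13,41] → .
  covered (3 px):
    . . . . . . .
    . . . . . . .
    . . . . . . .
    . . . . . . .
    . . . X X . .
    . . . . X . .
    . . . . . . .
T3:
  2·area = 62
  edge (14, 2)→(6, 11): d=(-8,9) right/bottom  bias=-1
  edge (6, 11)→(0, 10): d=(-6,-1) top-left  bias=+0
  edge (0, 10)→(14, 2): d=(14,-8) top-left  bias=+0
    (6,1)@(13, 3): e=[1,55,6] → X
    (4,2)@(9, 5): e=[21,39,2] → X
    (5,2)@(11, 5): e=[3,41,18] → X
    (6,2)@(13, 5): e=[-15,43,34] → .
    (3,3)@(7, 7): e=[23,25,14] → X
    (5,3)@(11, 7): e=[-13,29,46] → .
    (1,4)@(3, 9): e=[43,9,10] → X
    (2,4)@(5, 9): e=[25,11,26] → X
    (4,4)@(9, 9): e=[-11,15,58] → .
    (1,5)@(3, 11): e=[27,-3,38] → .
    (2,5)@(5, 11): e=[9,-1,54] → .
    (3,5)@(7, 11): e=[-9,1,70] → .
  covered (8 px):
    . . . . . . .
    . . . . . . X
    . . . . X X .
    . . . X X . .
    . X X X . . .
    . . . . . . .
    . . . . . . .

Answer: 27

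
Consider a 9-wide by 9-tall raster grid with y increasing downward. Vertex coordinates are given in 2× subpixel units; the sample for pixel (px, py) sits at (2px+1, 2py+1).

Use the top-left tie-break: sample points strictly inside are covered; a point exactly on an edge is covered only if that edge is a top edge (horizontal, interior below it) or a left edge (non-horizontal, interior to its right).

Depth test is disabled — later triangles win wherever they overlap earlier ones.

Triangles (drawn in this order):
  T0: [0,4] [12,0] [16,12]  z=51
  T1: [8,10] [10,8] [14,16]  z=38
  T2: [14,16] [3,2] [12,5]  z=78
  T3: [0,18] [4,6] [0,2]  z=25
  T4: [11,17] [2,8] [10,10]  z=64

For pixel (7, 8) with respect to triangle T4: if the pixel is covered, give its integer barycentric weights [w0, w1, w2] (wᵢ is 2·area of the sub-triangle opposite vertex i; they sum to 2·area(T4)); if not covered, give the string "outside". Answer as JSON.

T0:
  2·area = 160
  edge (0, 4)→(12, 0): d=(12,-4) top-left  bias=+0
  edge (12, 0)→(16, 12): d=(4,12) right/bottom  bias=-1
  edge (16, 12)→(0, 4): d=(-16,-8) top-left  bias=+0
    (4,0)@(9, 1): e=[0,40,120] → X  [on edge]
    (5,0)@(11, 1): e=[8,16,136] → X
    (6,0)@(13, 1): e=[16,-8,152] → .
    (1,1)@(3, 3): e=[0,120,40] → X  [on edge]
    (2,1)@(5, 3): e=[8,96,56] → X
    (3,1)@(7, 3): e=[16,72,72] → X
    (6,1)@(13, 3): e=[40,0,120] → .  [on edge]
    (1,2)@(3, 5): e=[24,128,8] → X
    (6,2)@(13, 5): e=[64,8,88] → X
    (7,2)@(15, 5): e=[72,-16,104] → .
    (1,3)@(3, 7): e=[48,136,-24] → .
    (2,3)@(5, 7): e=[56,112,-8] → .
    (7,4)@(15, 9): e=[120,0,40] → .  [on edge]
    (8,7)@(17, 15): e=[200,0,-40] → .  [on edge]
  covered (20 px):
    . . . . X X . . .
    . X X X X X . . .
    . X X X X X X . .
    . . . X X X X . .
    . . . . . X X . .
    . . . . . . . X .
    . . . . . . . . .
    . . . . . . . . .
    . . . . . . . . .
T1:
  2·area = 24
  edge (8, 10)→(10, 8): d=(2,-2) top-left  bias=+0
  edge (10, 8)→(14, 16): d=(4,8) right/bottom  bias=-1
  edge (14, 16)→(8, 10): d=(-6,-6) top-left  bias=+0
    (8,0)@(17, 1): e=[0,-84,108] → .  [on edge]
    (0,1)@(1, 3): e=[-28,52,0] → .  [on edge]
    (7,1)@(15, 3): e=[0,-60,84] → .  [on edge]
    (1,2)@(3, 5): e=[-20,44,0] → .  [on edge]
    (6,2)@(13, 5): e=[0,-36,60] → .  [on edge]
    (2,3)@(5, 7): e=[-12,36,0] → .  [on edge]
    (5,3)@(11, 7): e=[0,-12,36] → .  [on edge]
    (3,4)@(7, 9): e=[-4,28,0] → .  [on edge]
    (4,4)@(9, 9): e=[0,12,12] → X  [on edge]
    (5,4)@(11, 9): e=[4,-4,24] → .
    (3,5)@(7, 11): e=[0,36,-12] → .  [on edge]
    (4,5)@(9, 11): e=[4,20,0] → X  [on edge]
    (2,6)@(5, 13): e=[0,60,-36] → .  [on edge]
    (5,6)@(11, 13): e=[12,12,0] → X  [on edge]
    (1,7)@(3, 15): e=[0,84,-60] → .  [on edge]
    (6,7)@(13, 15): e=[20,4,0] → X  [on edge]
    (0,8)@(1, 17): e=[0,108,-84] → .  [on edge]
    (7,8)@(15, 17): e=[28,-4,0] → .  [on edge]
  covered (5 px):
    . . . . . . . . .
    . . . . . . . . .
    . . . . . . . . .
    . . . . . . . . .
    . . . . X . . . .
    . . . . X X . . .
    . . . . . X . . .
    . . . . . . X . .
    . . . . . . . . .
T2:
  2·area = 93
  edge (14, 16)→(3, 2): d=(-11,-14) top-left  bias=+0
  edge (3, 2)→(12, 5): d=(9,3) right/bottom  bias=-1
  edge (12, 5)→(14, 16): d=(2,11) right/bottom  bias=-1
    (2,1)@(5, 3): e=[17,3,73] → X
    (3,1)@(7, 3): e=[45,-3,51] → .
    (2,2)@(5, 5): e=[-5,21,77] → .
    (3,2)@(7, 5): e=[23,15,55] → X
    (4,2)@(9, 5): e=[51,9,33] → X
    (5,2)@(11, 5): e=[79,3,11] → X
    (6,2)@(13, 5): e=[107,-3,-11] → .
    (3,3)@(7, 7): e=[1,33,59] → X
    (6,3)@(13, 7): e=[85,15,-7] → .
    (3,4)@(7, 9): e=[-21,51,63] → .
    (4,4)@(9, 9): e=[7,45,41] → X
    (6,4)@(13, 9): e=[63,33,-3] → .
  covered (12 px):
    . . . . . . . . .
    . . X . . . . . .
    . . . X X X . . .
    . . . X X X . . .
    . . . . X X . . .
    . . . . . X X . .
    . . . . . . X . .
    . . . . . . . . .
    . . . . . . . . .
T3:
  2·area = 64  (B↔C swapped to make it positive)
  edge (0, 18)→(0, 2): d=(0,-16) top-left  bias=+0
  edge (0, 2)→(4, 6): d=(4,4) right/bottom  bias=-1
  edge (4, 6)→(0, 18): d=(-4,12) right/bottom  bias=-1
    (0,1)@(1, 3): e=[16,0,48] → .  [on edge]
    (2,1)@(5, 3): e=[80,-16,0] → .  [on edge]
    (0,2)@(1, 5): e=[16,8,40] → X
    (1,2)@(3, 5): e=[48,0,16] → .  [on edge]
    (0,3)@(1, 7): e=[16,16,32] → X
    (1,3)@(3, 7): e=[48,8,8] → X
    (2,3)@(5, 7): e=[80,0,-16] → .  [on edge]
    (0,4)@(1, 9): e=[16,24,24] → X
    (1,4)@(3, 9): e=[48,16,0] → .  [on edge]
    (3,4)@(7, 9): e=[112,0,-48] → .  [on edge]
    (0,5)@(1, 11): e=[16,32,16] → X
    (1,5)@(3, 11): e=[48,24,-8] → .
    (4,5)@(9, 11): e=[144,0,-80] → .  [on edge]
    (5,6)@(11, 13): e=[176,0,-112] → .  [on edge]
    (0,7)@(1, 15): e=[16,48,0] → .  [on edge]
    (6,7)@(13, 15): e=[208,0,-144] → .  [on edge]
    (7,8)@(15, 17): e=[240,0,-176] → .  [on edge]
  covered (6 px):
    . . . . . . . . .
    . . . . . . . . .
    X . . . . . . . .
    X X . . . . . . .
    X . . . . . . . .
    X . . . . . . . .
    X . . . . . . . .
    . . . . . . . . .
    . . . . . . . . .
T4:
  2·area = 54
  edge (11, 17)→(2, 8): d=(-9,-9) top-left  bias=+0
  edge (2, 8)→(10, 10): d=(8,2) right/bottom  bias=-1
  edge (10, 10)→(11, 17): d=(1,7) right/bottom  bias=-1
    (4,1)@(9, 3): e=[108,-54,0] → .  [on edge]
    (0,3)@(1, 7): e=[0,-6,60] → .  [on edge]
    (1,4)@(3, 9): e=[0,6,48] → X  [on edge]
    (2,4)@(5, 9): e=[18,2,34] → X
    (3,4)@(7, 9): e=[36,-2,20] → .
    (1,5)@(3, 11): e=[-18,22,50] → .
    (2,5)@(5, 11): e=[0,18,36] → X  [on edge]
    (3,5)@(7, 11): e=[18,14,22] → X
    (4,5)@(9, 11): e=[36,10,8] → X
    (5,5)@(11, 11): e=[54,6,-6] → .
    (2,6)@(5, 13): e=[-18,34,38] → .
    (3,6)@(7, 13): e=[0,30,24] → X  [on edge]
    (4,7)@(9, 15): e=[0,42,12] → X  [on edge]
    (5,8)@(11, 17): e=[0,54,0] → .  [on edge]
  covered (8 px):
    . . . . . . . . .
    . . . . . . . . .
    . . . . . . . . .
    . . . . . . . . .
    . X X . . . . . .
    . . X X X . . . .
    . . . X X . . . .
    . . . . X . . . .
    . . . . . . . . .

Answer: "outside"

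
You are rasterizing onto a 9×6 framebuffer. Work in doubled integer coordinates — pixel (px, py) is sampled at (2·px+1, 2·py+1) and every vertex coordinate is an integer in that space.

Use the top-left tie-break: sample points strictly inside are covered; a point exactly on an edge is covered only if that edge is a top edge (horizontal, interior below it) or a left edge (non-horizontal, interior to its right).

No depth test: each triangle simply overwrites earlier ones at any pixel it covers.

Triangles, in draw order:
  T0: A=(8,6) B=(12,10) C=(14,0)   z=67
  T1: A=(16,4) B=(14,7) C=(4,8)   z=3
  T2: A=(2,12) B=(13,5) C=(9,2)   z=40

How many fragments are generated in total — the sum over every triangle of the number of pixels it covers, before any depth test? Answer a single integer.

T0:
  2·area = 48  (B↔C swapped to make it positive)
  edge (8, 6)→(14, 0): d=(6,-6) top-left  bias=+0
  edge (14, 0)→(12, 10): d=(-2,10) right/bottom  bias=-1
  edge (12, 10)→(8, 6): d=(-4,-4) top-left  bias=+0
    (1,0)@(3, 1): e=[-60,108,0] → ·  [on edge]
    (6,0)@(13, 1): e=[0,8,40] → █  [on edge]
    (7,0)@(15, 1): e=[12,-12,48] → ·
    (2,1)@(5, 3): e=[-36,84,0] → ·  [on edge]
    (5,1)@(11, 3): e=[0,24,24] → █  [on edge]
    (7,1)@(15, 3): e=[24,-16,40] → ·
    (3,2)@(7, 5): e=[-12,60,0] → ·  [on edge]
    (4,2)@(9, 5): e=[0,40,8] → █  [on edge]
    (6,2)@(13, 5): e=[24,0,24] → ·  [on edge]
    (3,3)@(7, 7): e=[0,56,-8] → ·  [on edge]
    (4,3)@(9, 7): e=[12,36,0] → █  [on edge]
    (6,3)@(13, 7): e=[36,-4,16] → ·
    (2,4)@(5, 9): e=[0,72,-24] → ·  [on edge]
    (5,4)@(11, 9): e=[36,12,0] → █  [on edge]
    (1,5)@(3, 11): e=[0,88,-40] → ·  [on edge]
    (6,5)@(13, 11): e=[60,-12,0] → ·  [on edge]
  covered (8 px):
    · · · · · · █ · ·
    · · · · · █ █ · ·
    · · · · █ █ · · ·
    · · · · █ █ · · ·
    · · · · · █ · · ·
    · · · · · · · · ·
T1:
  2·area = 28
  edge (16, 4)→(14, 7): d=(-2,3) right/bottom  bias=-1
  edge (14, 7)→(4, 8): d=(-10,1) right/bottom  bias=-1
  edge (4, 8)→(16, 4): d=(12,-4) top-left  bias=+0
    (6,2)@(13, 5): e=[7,21,0] → █  [on edge]
    (7,2)@(15, 5): e=[1,19,8] → █
    (8,2)@(17, 5): e=[-5,17,16] → ·
    (3,3)@(7, 7): e=[21,7,0] → █  [on edge]
    (4,3)@(9, 7): e=[15,5,8] → █
    (5,3)@(11, 7): e=[9,3,16] → █
    (7,3)@(15, 7): e=[-3,-1,32] → ·
    (0,4)@(1, 9): e=[35,-7,0] → ·  [on edge]
    (3,4)@(7, 9): e=[17,-13,24] → ·
    (4,4)@(9, 9): e=[11,-15,32] → ·
    (5,4)@(11, 9): e=[5,-17,40] → ·
    (6,4)@(13, 9): e=[-1,-19,48] → ·
  covered (6 px):
    · · · · · · · · ·
    · · · · · · · · ·
    · · · · · · █ █ ·
    · · · █ █ █ █ · ·
    · · · · · · · · ·
    · · · · · · · · ·
T2:
  2·area = 61  (B↔C swapped to make it positive)
  edge (2, 12)→(9, 2): d=(7,-10) top-left  bias=+0
  edge (9, 2)→(13, 5): d=(4,3) right/bottom  bias=-1
  edge (13, 5)→(2, 12): d=(-11,7) right/bottom  bias=-1
    (4,1)@(9, 3): e=[7,4,50] → █
    (5,1)@(11, 3): e=[27,-2,36] → ·
    (3,2)@(7, 5): e=[1,18,42] → █
    (5,2)@(11, 5): e=[41,6,14] → █
    (6,2)@(13, 5): e=[61,0,0] → ·  [on edge]
    (3,3)@(7, 7): e=[15,26,20] → █
    (5,3)@(11, 7): e=[55,14,-8] → ·
    (2,4)@(5, 9): e=[9,40,12] → █
    (3,4)@(7, 9): e=[29,34,-2] → ·
    (4,4)@(9, 9): e=[49,28,-16] → ·
    (1,5)@(3, 11): e=[3,54,4] → █
    (2,5)@(5, 11): e=[23,48,-10] → ·
  covered (8 px):
    · · · · · · · · ·
    · · · · █ · · · ·
    · · · █ █ █ · · ·
    · · · █ █ · · · ·
    · · █ · · · · · ·
    · █ · · · · · · ·

Answer: 22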